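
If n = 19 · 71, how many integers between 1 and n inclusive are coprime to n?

φ(19) = 19 − 1 = 18.
φ(71) = 71 − 1 = 70.
φ(1349) = 18 × 70 = 1260.

1260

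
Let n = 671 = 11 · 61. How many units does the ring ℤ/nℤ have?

600

φ(671) = 671 · (1 − 1/11) · (1 − 1/61)
       = 671 · 600/671 = 600.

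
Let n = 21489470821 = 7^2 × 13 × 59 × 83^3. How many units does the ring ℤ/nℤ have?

φ(21489470821) = 21489470821 · (1 − 1/7) · (1 − 1/13) · (1 − 1/59) · (1 − 1/83)
       = 21489470821 · 342432/445627 = 16513098336.

16513098336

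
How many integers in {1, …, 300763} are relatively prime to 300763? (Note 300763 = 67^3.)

296274

φ(67^3) = 67^2·(67−1) = 4489·66 = 296274.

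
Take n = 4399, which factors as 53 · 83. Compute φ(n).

φ(4399) = 4399 · (1 − 1/53) · (1 − 1/83)
       = 4399 · 4264/4399 = 4264.

4264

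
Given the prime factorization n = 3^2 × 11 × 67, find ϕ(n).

φ(3^2) = 3^1·(3−1) = 3·2 = 6.
φ(11) = 11 − 1 = 10.
φ(67) = 67 − 1 = 66.
φ(6633) = 6 × 10 × 66 = 3960.

3960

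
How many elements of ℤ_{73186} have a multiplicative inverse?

First factor: 73186 = 2 * 23 * 37 * 43.
φ(2) = 2 − 1 = 1.
φ(23) = 23 − 1 = 22.
φ(37) = 37 − 1 = 36.
φ(43) = 43 − 1 = 42.
φ(73186) = 1 × 22 × 36 × 42 = 33264.

33264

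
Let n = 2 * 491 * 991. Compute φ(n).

485100

φ(2) = 2 − 1 = 1.
φ(491) = 491 − 1 = 490.
φ(991) = 991 − 1 = 990.
φ(973162) = 1 × 490 × 990 = 485100.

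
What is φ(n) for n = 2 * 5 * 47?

184

φ(2) = 2 − 1 = 1.
φ(5) = 5 − 1 = 4.
φ(47) = 47 − 1 = 46.
φ(470) = 1 × 4 × 46 = 184.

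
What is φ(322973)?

254016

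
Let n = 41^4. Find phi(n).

φ(41^4) = 41^4 − 41^3 = 2825761 − 68921 = 2756840.

2756840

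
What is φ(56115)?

First factor: 56115 = 3**2 * 5 * 29 * 43.
φ(3^2) = 3^1·(3−1) = 3·2 = 6.
φ(5) = 5 − 1 = 4.
φ(29) = 29 − 1 = 28.
φ(43) = 43 − 1 = 42.
φ(56115) = 6 × 4 × 28 × 42 = 28224.

28224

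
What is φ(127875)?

First factor: 127875 = 3 · 5^3 · 11 · 31.
φ(127875) = 127875 · (1 − 1/3) · (1 − 1/5) · (1 − 1/11) · (1 − 1/31)
       = 127875 · 2400/5115 = 60000.

60000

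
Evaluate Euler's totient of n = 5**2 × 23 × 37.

15840

φ(5^2) = 5^2 − 5^1 = 25 − 5 = 20.
φ(23) = 23 − 1 = 22.
φ(37) = 37 − 1 = 36.
Since φ is multiplicative, φ(21275) = 20 · 22 · 36 = 15840.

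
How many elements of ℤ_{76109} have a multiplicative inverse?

First factor: 76109 = 11^2 * 17 * 37.
φ(11^2) = 11^1·(11−1) = 11·10 = 110.
φ(17) = 17 − 1 = 16.
φ(37) = 37 − 1 = 36.
φ(76109) = 110 × 16 × 36 = 63360.

63360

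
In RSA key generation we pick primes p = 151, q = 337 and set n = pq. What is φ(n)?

For distinct primes, φ(pq) = (p−1)(q−1) = 150 × 336 = 50400.

50400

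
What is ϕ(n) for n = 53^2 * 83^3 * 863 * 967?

1296383941166496

φ(1340365639606843) = 1340365639606843 · (1 − 1/53) · (1 − 1/83) · (1 − 1/863) · (1 − 1/967)
       = 1340365639606843 · 3550598688/3671057879 = 1296383941166496.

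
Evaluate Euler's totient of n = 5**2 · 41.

800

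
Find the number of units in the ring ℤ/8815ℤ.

6720

Factor 8815: 8815 = 5 · 41 · 43.
φ(5) = 5 − 1 = 4.
φ(41) = 41 − 1 = 40.
φ(43) = 43 − 1 = 42.
Multiply: 4 · 40 · 42 = 6720.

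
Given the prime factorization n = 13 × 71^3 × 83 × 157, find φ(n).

φ(60631197133) = 60631197133 · (1 − 1/13) · (1 − 1/71) · (1 − 1/83) · (1 − 1/157)
       = 60631197133 · 10745280/12027613 = 54166956480.

54166956480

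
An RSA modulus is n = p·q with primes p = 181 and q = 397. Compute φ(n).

71280

φ(181) = 181 − 1 = 180.
φ(397) = 397 − 1 = 396.
Multiply: 180 · 396 = 71280.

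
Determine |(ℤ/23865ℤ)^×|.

12096

Factor 23865: 23865 = 3 · 5 · 37 · 43.
φ(23865) = 23865 · (1 − 1/3) · (1 − 1/5) · (1 − 1/37) · (1 − 1/43)
       = 23865 · 12096/23865 = 12096.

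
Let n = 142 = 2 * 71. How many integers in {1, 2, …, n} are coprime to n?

φ(142) = 142 · (1 − 1/2) · (1 − 1/71)
       = 142 · 70/142 = 70.

70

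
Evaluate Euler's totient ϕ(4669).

Prime factorization: 4669 = 7 · 23 · 29.
φ(7) = 7 − 1 = 6.
φ(23) = 23 − 1 = 22.
φ(29) = 29 − 1 = 28.
Since φ is multiplicative, φ(4669) = 6 · 22 · 28 = 3696.

3696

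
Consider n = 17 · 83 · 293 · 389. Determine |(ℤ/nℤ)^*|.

148644352

φ(17) = 17 − 1 = 16.
φ(83) = 83 − 1 = 82.
φ(293) = 293 − 1 = 292.
φ(389) = 389 − 1 = 388.
Multiply: 16 · 82 · 292 · 388 = 148644352.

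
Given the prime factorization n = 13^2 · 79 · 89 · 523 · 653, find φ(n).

φ(405806195041) = 405806195041 · (1 − 1/13) · (1 − 1/79) · (1 − 1/89) · (1 − 1/523) · (1 − 1/653)
       = 405806195041 · 28033454592/31215861157 = 364434909696.

364434909696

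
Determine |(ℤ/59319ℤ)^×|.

Factor 59319: 59319 = 3**3 * 13**3.
φ(59319) = 59319 · (1 − 1/3) · (1 − 1/13)
       = 59319 · 24/39 = 36504.

36504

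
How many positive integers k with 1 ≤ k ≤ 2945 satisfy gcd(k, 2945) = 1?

2945 = 5 × 19 × 31.
φ(2945) = 2945 · (1 − 1/5) · (1 − 1/19) · (1 − 1/31)
       = 2945 · 2160/2945 = 2160.

2160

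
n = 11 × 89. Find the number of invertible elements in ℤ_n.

φ(979) = 979 · (1 − 1/11) · (1 − 1/89)
       = 979 · 880/979 = 880.

880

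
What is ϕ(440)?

160

Factor 440: 440 = 2^3 · 5 · 11.
φ(2^3) = 2^2·(2−1) = 4·1 = 4.
φ(5) = 5 − 1 = 4.
φ(11) = 11 − 1 = 10.
Multiply: 4 · 4 · 10 = 160.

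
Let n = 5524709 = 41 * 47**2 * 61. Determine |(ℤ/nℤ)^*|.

5188800

φ(5524709) = 5524709 · (1 − 1/41) · (1 − 1/47) · (1 − 1/61)
       = 5524709 · 110400/117547 = 5188800.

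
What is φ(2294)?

1080

Factor 2294: 2294 = 2 · 31 · 37.
φ(2294) = 2294 · (1 − 1/2) · (1 − 1/31) · (1 − 1/37)
       = 2294 · 1080/2294 = 1080.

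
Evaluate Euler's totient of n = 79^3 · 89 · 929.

φ(79^3) = 79^2·(79−1) = 6241·78 = 486798.
φ(89) = 89 − 1 = 88.
φ(929) = 929 − 1 = 928.
φ(40764957559) = 486798 × 88 × 928 = 39753871872.

39753871872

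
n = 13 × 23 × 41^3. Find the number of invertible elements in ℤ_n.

φ(13) = 13 − 1 = 12.
φ(23) = 23 − 1 = 22.
φ(41^3) = 41^3 − 41^2 = 68921 − 1681 = 67240.
φ(20607379) = 12 × 22 × 67240 = 17751360.

17751360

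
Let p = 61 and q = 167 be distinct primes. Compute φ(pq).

9960

For distinct primes, φ(pq) = (p−1)(q−1) = 60 × 166 = 9960.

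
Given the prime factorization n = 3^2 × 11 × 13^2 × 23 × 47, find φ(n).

φ(3^2) = 3^2 − 3^1 = 9 − 3 = 6.
φ(11) = 11 − 1 = 10.
φ(13^2) = 13^2 − 13^1 = 169 − 13 = 156.
φ(23) = 23 − 1 = 22.
φ(47) = 47 − 1 = 46.
Since φ is multiplicative, φ(18086211) = 6 · 10 · 156 · 22 · 46 = 9472320.

9472320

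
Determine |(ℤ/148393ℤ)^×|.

112896

First factor: 148393 = 7 * 17 * 29 * 43.
φ(148393) = 148393 · (1 − 1/7) · (1 − 1/17) · (1 − 1/29) · (1 − 1/43)
       = 148393 · 112896/148393 = 112896.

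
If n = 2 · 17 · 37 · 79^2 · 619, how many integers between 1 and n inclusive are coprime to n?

2193474816

φ(2) = 2 − 1 = 1.
φ(17) = 17 − 1 = 16.
φ(37) = 37 − 1 = 36.
φ(79^2) = 79^1·(79−1) = 79·78 = 6162.
φ(619) = 619 − 1 = 618.
φ(4859879182) = 1 × 16 × 36 × 6162 × 618 = 2193474816.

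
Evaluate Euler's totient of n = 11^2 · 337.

φ(40777) = 40777 · (1 − 1/11) · (1 − 1/337)
       = 40777 · 3360/3707 = 36960.

36960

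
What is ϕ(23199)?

12960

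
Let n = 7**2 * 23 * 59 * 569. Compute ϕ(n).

30440256

φ(37834517) = 37834517 · (1 − 1/7) · (1 − 1/23) · (1 − 1/59) · (1 − 1/569)
       = 37834517 · 4348608/5404931 = 30440256.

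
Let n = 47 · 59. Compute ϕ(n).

φ(47) = 47 − 1 = 46.
φ(59) = 59 − 1 = 58.
Since φ is multiplicative, φ(2773) = 46 · 58 = 2668.

2668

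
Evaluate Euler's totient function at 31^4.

893730

φ(31^4) = 31^4 − 31^3 = 923521 − 29791 = 893730.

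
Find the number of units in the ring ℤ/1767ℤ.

1767 = 3 · 19 · 31.
φ(3) = 3 − 1 = 2.
φ(19) = 19 − 1 = 18.
φ(31) = 31 − 1 = 30.
Multiply: 2 · 18 · 30 = 1080.

1080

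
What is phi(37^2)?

1332

φ(37^2) = 37^1·(37−1) = 37·36 = 1332.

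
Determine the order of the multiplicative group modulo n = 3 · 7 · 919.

11016

φ(19299) = 19299 · (1 − 1/3) · (1 − 1/7) · (1 − 1/919)
       = 19299 · 11016/19299 = 11016.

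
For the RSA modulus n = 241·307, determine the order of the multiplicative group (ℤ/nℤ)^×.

73440

φ(73987) = 73987 · (1 − 1/241) · (1 − 1/307)
       = 73987 · 73440/73987 = 73440.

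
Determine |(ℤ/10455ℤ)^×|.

5120

First factor: 10455 = 3 · 5 · 17 · 41.
φ(10455) = 10455 · (1 − 1/3) · (1 − 1/5) · (1 − 1/17) · (1 − 1/41)
       = 10455 · 5120/10455 = 5120.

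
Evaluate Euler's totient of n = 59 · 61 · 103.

354960

φ(370697) = 370697 · (1 − 1/59) · (1 − 1/61) · (1 − 1/103)
       = 370697 · 354960/370697 = 354960.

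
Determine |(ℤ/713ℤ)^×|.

660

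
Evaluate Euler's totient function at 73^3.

383688

φ(389017) = 389017 · (1 − 1/73)
       = 389017 · 72/73 = 383688.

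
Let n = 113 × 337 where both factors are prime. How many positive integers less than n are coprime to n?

37632

φ(38081) = 38081 · (1 − 1/113) · (1 − 1/337)
       = 38081 · 37632/38081 = 37632.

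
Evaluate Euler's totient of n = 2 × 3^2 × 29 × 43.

7056

φ(2) = 2 − 1 = 1.
φ(3^2) = 3^1·(3−1) = 3·2 = 6.
φ(29) = 29 − 1 = 28.
φ(43) = 43 − 1 = 42.
φ(22446) = 1 × 6 × 28 × 42 = 7056.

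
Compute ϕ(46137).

First factor: 46137 = 3 · 7 · 13^3.
φ(3) = 3 − 1 = 2.
φ(7) = 7 − 1 = 6.
φ(13^3) = 13^3 − 13^2 = 2197 − 169 = 2028.
φ(46137) = 2 × 6 × 2028 = 24336.

24336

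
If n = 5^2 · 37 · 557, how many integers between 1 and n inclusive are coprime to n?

400320

φ(515225) = 515225 · (1 − 1/5) · (1 − 1/37) · (1 − 1/557)
       = 515225 · 80064/103045 = 400320.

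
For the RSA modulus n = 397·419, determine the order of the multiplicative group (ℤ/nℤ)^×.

165528

φ(n) = (p − 1)(q − 1) = (397−1)(419−1) = 396·418 = 165528.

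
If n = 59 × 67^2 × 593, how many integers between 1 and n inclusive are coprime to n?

φ(157056643) = 157056643 · (1 − 1/59) · (1 − 1/67) · (1 − 1/593)
       = 157056643 · 2266176/2344129 = 151833792.

151833792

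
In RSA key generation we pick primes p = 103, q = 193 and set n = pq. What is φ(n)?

For distinct primes, φ(pq) = (p−1)(q−1) = 102 × 192 = 19584.

19584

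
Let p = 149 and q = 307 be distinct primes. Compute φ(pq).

φ(45743) = 45743 · (1 − 1/149) · (1 − 1/307)
       = 45743 · 45288/45743 = 45288.

45288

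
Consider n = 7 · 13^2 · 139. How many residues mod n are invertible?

φ(164437) = 164437 · (1 − 1/7) · (1 − 1/13) · (1 − 1/139)
       = 164437 · 9936/12649 = 129168.

129168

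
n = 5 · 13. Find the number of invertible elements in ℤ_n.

φ(65) = 65 · (1 − 1/5) · (1 − 1/13)
       = 65 · 48/65 = 48.

48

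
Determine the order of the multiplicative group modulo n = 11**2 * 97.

10560

φ(11^2) = 11^2 − 11^1 = 121 − 11 = 110.
φ(97) = 97 − 1 = 96.
Multiply: 110 · 96 = 10560.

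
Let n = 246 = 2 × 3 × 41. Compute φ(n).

80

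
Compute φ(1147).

Prime factorization: 1147 = 31 × 37.
φ(1147) = 1147 · (1 − 1/31) · (1 − 1/37)
       = 1147 · 1080/1147 = 1080.

1080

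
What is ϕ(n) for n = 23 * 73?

1584

φ(1679) = 1679 · (1 − 1/23) · (1 − 1/73)
       = 1679 · 1584/1679 = 1584.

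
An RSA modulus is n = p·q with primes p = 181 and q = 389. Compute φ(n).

69840

φ(70409) = 70409 · (1 − 1/181) · (1 − 1/389)
       = 70409 · 69840/70409 = 69840.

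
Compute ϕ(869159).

752640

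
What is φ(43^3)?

φ(79507) = 79507 · (1 − 1/43)
       = 79507 · 42/43 = 77658.

77658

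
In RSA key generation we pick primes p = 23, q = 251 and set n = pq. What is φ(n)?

φ(5773) = 5773 · (1 − 1/23) · (1 − 1/251)
       = 5773 · 5500/5773 = 5500.

5500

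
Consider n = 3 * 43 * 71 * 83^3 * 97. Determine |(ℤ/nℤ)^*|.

φ(3) = 3 − 1 = 2.
φ(43) = 43 − 1 = 42.
φ(71) = 71 − 1 = 70.
φ(83^3) = 83^3 − 83^2 = 571787 − 6889 = 564898.
φ(97) = 97 − 1 = 96.
φ(507988721901) = 2 × 42 × 70 × 564898 × 96 = 318873623040.

318873623040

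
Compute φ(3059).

Prime factorization: 3059 = 7 · 19 · 23.
φ(3059) = 3059 · (1 − 1/7) · (1 − 1/19) · (1 − 1/23)
       = 3059 · 2376/3059 = 2376.

2376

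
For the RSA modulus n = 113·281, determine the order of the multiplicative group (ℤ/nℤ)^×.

31360

φ(113) = 113 − 1 = 112.
φ(281) = 281 − 1 = 280.
Multiply: 112 · 280 = 31360.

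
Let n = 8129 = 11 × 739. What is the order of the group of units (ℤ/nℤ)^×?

7380

φ(11) = 11 − 1 = 10.
φ(739) = 739 − 1 = 738.
Multiply: 10 · 738 = 7380.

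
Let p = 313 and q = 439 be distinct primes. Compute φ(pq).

136656

φ(pq) = (p−1)(q−1) = 312 · 438 = 136656.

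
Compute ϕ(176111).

Factor 176111: 176111 = 13 × 19 × 23 × 31.
φ(13) = 13 − 1 = 12.
φ(19) = 19 − 1 = 18.
φ(23) = 23 − 1 = 22.
φ(31) = 31 − 1 = 30.
φ(176111) = 12 × 18 × 22 × 30 = 142560.

142560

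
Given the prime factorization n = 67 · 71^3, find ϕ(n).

23289420

φ(23980037) = 23980037 · (1 − 1/67) · (1 − 1/71)
       = 23980037 · 4620/4757 = 23289420.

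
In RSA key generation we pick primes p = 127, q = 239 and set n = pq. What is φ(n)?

29988

For distinct primes, φ(pq) = (p−1)(q−1) = 126 × 238 = 29988.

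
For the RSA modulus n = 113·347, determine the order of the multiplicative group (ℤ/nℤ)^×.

38752

φ(pq) = (p−1)(q−1) = 112 · 346 = 38752.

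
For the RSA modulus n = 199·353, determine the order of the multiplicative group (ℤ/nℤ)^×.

69696

φ(n) = (p − 1)(q − 1) = (199−1)(353−1) = 198·352 = 69696.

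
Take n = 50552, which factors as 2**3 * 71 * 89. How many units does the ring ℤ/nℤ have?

φ(50552) = 50552 · (1 − 1/2) · (1 − 1/71) · (1 − 1/89)
       = 50552 · 6160/12638 = 24640.

24640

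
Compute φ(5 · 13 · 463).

φ(5) = 5 − 1 = 4.
φ(13) = 13 − 1 = 12.
φ(463) = 463 − 1 = 462.
φ(30095) = 4 × 12 × 462 = 22176.

22176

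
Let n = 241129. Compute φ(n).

First factor: 241129 = 7^3 * 19 * 37.
φ(7^3) = 7^2·(7−1) = 49·6 = 294.
φ(19) = 19 − 1 = 18.
φ(37) = 37 − 1 = 36.
Multiply: 294 · 18 · 36 = 190512.

190512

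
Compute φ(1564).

704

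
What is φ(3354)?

Factor 3354: 3354 = 2 · 3 · 13 · 43.
φ(2) = 2 − 1 = 1.
φ(3) = 3 − 1 = 2.
φ(13) = 13 − 1 = 12.
φ(43) = 43 − 1 = 42.
Multiply: 1 · 2 · 12 · 42 = 1008.

1008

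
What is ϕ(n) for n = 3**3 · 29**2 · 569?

8301888

φ(3^3) = 3^3 − 3^2 = 27 − 9 = 18.
φ(29^2) = 29^2 − 29^1 = 841 − 29 = 812.
φ(569) = 569 − 1 = 568.
Multiply: 18 · 812 · 568 = 8301888.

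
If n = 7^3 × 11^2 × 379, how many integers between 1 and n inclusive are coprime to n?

φ(15729637) = 15729637 · (1 − 1/7) · (1 − 1/11) · (1 − 1/379)
       = 15729637 · 22680/29183 = 12224520.

12224520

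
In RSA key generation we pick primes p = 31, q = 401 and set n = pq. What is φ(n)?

φ(12431) = 12431 · (1 − 1/31) · (1 − 1/401)
       = 12431 · 12000/12431 = 12000.

12000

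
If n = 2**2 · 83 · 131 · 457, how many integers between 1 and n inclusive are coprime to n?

9721920

φ(19875844) = 19875844 · (1 − 1/2) · (1 − 1/83) · (1 − 1/131) · (1 − 1/457)
       = 19875844 · 4860960/9937922 = 9721920.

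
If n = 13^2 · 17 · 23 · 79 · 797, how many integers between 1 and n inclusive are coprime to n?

φ(13^2) = 13^1·(13−1) = 13·12 = 156.
φ(17) = 17 − 1 = 16.
φ(23) = 23 − 1 = 22.
φ(79) = 79 − 1 = 78.
φ(797) = 797 − 1 = 796.
Multiply: 156 · 16 · 22 · 78 · 796 = 3409376256.

3409376256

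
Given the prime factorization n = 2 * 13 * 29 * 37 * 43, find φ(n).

508032

φ(1199614) = 1199614 · (1 − 1/2) · (1 − 1/13) · (1 − 1/29) · (1 − 1/37) · (1 − 1/43)
       = 1199614 · 508032/1199614 = 508032.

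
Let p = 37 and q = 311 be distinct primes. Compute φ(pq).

11160

For distinct primes, φ(pq) = (p−1)(q−1) = 36 × 310 = 11160.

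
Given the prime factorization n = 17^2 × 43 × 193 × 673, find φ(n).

φ(17^2) = 17^1·(17−1) = 17·16 = 272.
φ(43) = 43 − 1 = 42.
φ(193) = 193 − 1 = 192.
φ(673) = 673 − 1 = 672.
Multiply: 272 · 42 · 192 · 672 = 1473970176.

1473970176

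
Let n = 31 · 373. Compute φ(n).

φ(31) = 31 − 1 = 30.
φ(373) = 373 − 1 = 372.
Multiply: 30 · 372 = 11160.

11160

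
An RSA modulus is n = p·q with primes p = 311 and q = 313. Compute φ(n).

96720

φ(311) = 311 − 1 = 310.
φ(313) = 313 − 1 = 312.
Multiply: 310 · 312 = 96720.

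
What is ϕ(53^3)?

146068

φ(148877) = 148877 · (1 − 1/53)
       = 148877 · 52/53 = 146068.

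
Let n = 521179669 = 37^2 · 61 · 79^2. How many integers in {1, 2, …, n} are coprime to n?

φ(37^2) = 37^1·(37−1) = 37·36 = 1332.
φ(61) = 61 − 1 = 60.
φ(79^2) = 79^2 − 79^1 = 6241 − 79 = 6162.
Multiply: 1332 · 60 · 6162 = 492467040.

492467040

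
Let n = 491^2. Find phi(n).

240590

φ(241081) = 241081 · (1 − 1/491)
       = 241081 · 490/491 = 240590.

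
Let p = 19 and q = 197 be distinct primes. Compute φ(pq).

3528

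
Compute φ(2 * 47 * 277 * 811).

10283760

φ(2) = 2 − 1 = 1.
φ(47) = 47 − 1 = 46.
φ(277) = 277 − 1 = 276.
φ(811) = 811 − 1 = 810.
Since φ is multiplicative, φ(21116818) = 1 · 46 · 276 · 810 = 10283760.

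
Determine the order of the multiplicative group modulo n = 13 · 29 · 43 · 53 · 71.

51367680

φ(13) = 13 − 1 = 12.
φ(29) = 29 − 1 = 28.
φ(43) = 43 − 1 = 42.
φ(53) = 53 − 1 = 52.
φ(71) = 71 − 1 = 70.
φ(61001993) = 12 × 28 × 42 × 52 × 70 = 51367680.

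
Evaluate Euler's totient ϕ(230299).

230299 = 17 × 19 × 23 × 31.
φ(17) = 17 − 1 = 16.
φ(19) = 19 − 1 = 18.
φ(23) = 23 − 1 = 22.
φ(31) = 31 − 1 = 30.
φ(230299) = 16 × 18 × 22 × 30 = 190080.

190080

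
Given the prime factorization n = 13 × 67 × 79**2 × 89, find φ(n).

429466752

φ(13) = 13 − 1 = 12.
φ(67) = 67 − 1 = 66.
φ(79^2) = 79^1·(79−1) = 79·78 = 6162.
φ(89) = 89 − 1 = 88.
Since φ is multiplicative, φ(483796079) = 12 · 66 · 6162 · 88 = 429466752.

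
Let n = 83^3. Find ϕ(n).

564898

φ(571787) = 571787 · (1 − 1/83)
       = 571787 · 82/83 = 564898.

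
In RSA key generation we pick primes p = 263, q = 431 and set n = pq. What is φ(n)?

φ(113353) = 113353 · (1 − 1/263) · (1 − 1/431)
       = 113353 · 112660/113353 = 112660.

112660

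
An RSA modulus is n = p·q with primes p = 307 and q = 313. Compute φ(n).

95472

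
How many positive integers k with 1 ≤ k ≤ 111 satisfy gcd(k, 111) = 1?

72

111 = 3 * 37.
φ(3) = 3 − 1 = 2.
φ(37) = 37 − 1 = 36.
Since φ is multiplicative, φ(111) = 2 · 36 = 72.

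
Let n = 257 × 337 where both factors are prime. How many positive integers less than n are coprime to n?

86016

φ(257) = 257 − 1 = 256.
φ(337) = 337 − 1 = 336.
Multiply: 256 · 336 = 86016.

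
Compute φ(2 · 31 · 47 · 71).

96600

φ(206894) = 206894 · (1 − 1/2) · (1 − 1/31) · (1 − 1/47) · (1 − 1/71)
       = 206894 · 96600/206894 = 96600.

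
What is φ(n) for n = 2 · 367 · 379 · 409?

φ(113778074) = 113778074 · (1 − 1/2) · (1 − 1/367) · (1 − 1/379) · (1 − 1/409)
       = 113778074 · 56445984/113778074 = 56445984.

56445984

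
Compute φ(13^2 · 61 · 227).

2115360

φ(13^2) = 13^1·(13−1) = 13·12 = 156.
φ(61) = 61 − 1 = 60.
φ(227) = 227 − 1 = 226.
Multiply: 156 · 60 · 226 = 2115360.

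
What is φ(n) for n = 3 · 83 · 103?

16728

φ(25647) = 25647 · (1 − 1/3) · (1 − 1/83) · (1 − 1/103)
       = 25647 · 16728/25647 = 16728.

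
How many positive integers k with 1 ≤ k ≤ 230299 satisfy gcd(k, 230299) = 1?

190080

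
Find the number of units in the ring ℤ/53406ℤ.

16632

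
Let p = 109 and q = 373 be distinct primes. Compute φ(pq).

40176

φ(pq) = (p−1)(q−1) = 108 · 372 = 40176.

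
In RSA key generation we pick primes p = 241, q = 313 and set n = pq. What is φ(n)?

For distinct primes, φ(pq) = (p−1)(q−1) = 240 × 312 = 74880.

74880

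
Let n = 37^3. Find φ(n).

49284

φ(50653) = 50653 · (1 − 1/37)
       = 50653 · 36/37 = 49284.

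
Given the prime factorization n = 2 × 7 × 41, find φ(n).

φ(574) = 574 · (1 − 1/2) · (1 − 1/7) · (1 − 1/41)
       = 574 · 240/574 = 240.

240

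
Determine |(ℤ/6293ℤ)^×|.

Prime factorization: 6293 = 7 × 29 × 31.
φ(7) = 7 − 1 = 6.
φ(29) = 29 − 1 = 28.
φ(31) = 31 − 1 = 30.
Multiply: 6 · 28 · 30 = 5040.

5040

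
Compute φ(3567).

3567 = 3 · 29 · 41.
φ(3567) = 3567 · (1 − 1/3) · (1 − 1/29) · (1 − 1/41)
       = 3567 · 2240/3567 = 2240.

2240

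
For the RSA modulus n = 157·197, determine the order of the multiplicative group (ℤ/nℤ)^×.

30576

φ(30929) = 30929 · (1 − 1/157) · (1 − 1/197)
       = 30929 · 30576/30929 = 30576.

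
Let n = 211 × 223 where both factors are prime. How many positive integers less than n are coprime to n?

46620

φ(pq) = (p−1)(q−1) = 210 · 222 = 46620.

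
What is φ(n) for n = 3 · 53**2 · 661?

φ(5570247) = 5570247 · (1 − 1/3) · (1 − 1/53) · (1 − 1/661)
       = 5570247 · 68640/105099 = 3637920.

3637920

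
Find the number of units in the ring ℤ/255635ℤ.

First factor: 255635 = 5 · 29 · 41 · 43.
φ(255635) = 255635 · (1 − 1/5) · (1 − 1/29) · (1 − 1/41) · (1 − 1/43)
       = 255635 · 188160/255635 = 188160.

188160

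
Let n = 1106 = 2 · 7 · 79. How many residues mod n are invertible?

468

φ(2) = 2 − 1 = 1.
φ(7) = 7 − 1 = 6.
φ(79) = 79 − 1 = 78.
Multiply: 1 · 6 · 78 = 468.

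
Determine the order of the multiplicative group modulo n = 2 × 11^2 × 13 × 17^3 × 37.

φ(2) = 2 − 1 = 1.
φ(11^2) = 11^2 − 11^1 = 121 − 11 = 110.
φ(13) = 13 − 1 = 12.
φ(17^3) = 17^3 − 17^2 = 4913 − 289 = 4624.
φ(37) = 37 − 1 = 36.
Since φ is multiplicative, φ(571883026) = 1 · 110 · 12 · 4624 · 36 = 219732480.

219732480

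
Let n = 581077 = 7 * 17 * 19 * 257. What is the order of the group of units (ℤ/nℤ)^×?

442368

φ(581077) = 581077 · (1 − 1/7) · (1 − 1/17) · (1 − 1/19) · (1 − 1/257)
       = 581077 · 442368/581077 = 442368.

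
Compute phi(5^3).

φ(125) = 125 · (1 − 1/5)
       = 125 · 4/5 = 100.

100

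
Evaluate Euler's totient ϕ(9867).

5280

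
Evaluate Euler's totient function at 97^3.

φ(97^3) = 97^2·(97−1) = 9409·96 = 903264.

903264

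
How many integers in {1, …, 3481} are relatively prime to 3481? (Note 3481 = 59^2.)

3422

φ(3481) = 3481 · (1 − 1/59)
       = 3481 · 58/59 = 3422.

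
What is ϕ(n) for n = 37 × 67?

2376

φ(37) = 37 − 1 = 36.
φ(67) = 67 − 1 = 66.
φ(2479) = 36 × 66 = 2376.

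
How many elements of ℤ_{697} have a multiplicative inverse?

Factor 697: 697 = 17 · 41.
φ(17) = 17 − 1 = 16.
φ(41) = 41 − 1 = 40.
φ(697) = 16 × 40 = 640.

640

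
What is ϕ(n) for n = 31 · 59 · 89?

153120

φ(162781) = 162781 · (1 − 1/31) · (1 − 1/59) · (1 − 1/89)
       = 162781 · 153120/162781 = 153120.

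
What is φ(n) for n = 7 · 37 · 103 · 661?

φ(17633497) = 17633497 · (1 − 1/7) · (1 − 1/37) · (1 − 1/103) · (1 − 1/661)
       = 17633497 · 14541120/17633497 = 14541120.

14541120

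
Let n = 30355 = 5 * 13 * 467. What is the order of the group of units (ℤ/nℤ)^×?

22368

φ(30355) = 30355 · (1 − 1/5) · (1 − 1/13) · (1 − 1/467)
       = 30355 · 22368/30355 = 22368.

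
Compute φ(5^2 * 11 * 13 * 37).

φ(132275) = 132275 · (1 − 1/5) · (1 − 1/11) · (1 − 1/13) · (1 − 1/37)
       = 132275 · 17280/26455 = 86400.

86400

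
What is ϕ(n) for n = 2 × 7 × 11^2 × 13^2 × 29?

φ(8302294) = 8302294 · (1 − 1/2) · (1 − 1/7) · (1 − 1/11) · (1 − 1/13) · (1 − 1/29)
       = 8302294 · 20160/58058 = 2882880.

2882880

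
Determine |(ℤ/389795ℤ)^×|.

254016

389795 = 5 · 7**2 · 37 · 43.
φ(5) = 5 − 1 = 4.
φ(7^2) = 7^2 − 7^1 = 49 − 7 = 42.
φ(37) = 37 − 1 = 36.
φ(43) = 43 − 1 = 42.
Multiply: 4 · 42 · 36 · 42 = 254016.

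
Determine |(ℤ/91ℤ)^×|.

91 = 7 · 13.
φ(91) = 91 · (1 − 1/7) · (1 − 1/13)
       = 91 · 72/91 = 72.

72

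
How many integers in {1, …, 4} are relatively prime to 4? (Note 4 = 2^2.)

φ(2^2) = 2^2 − 2^1 = 4 − 2 = 2.

2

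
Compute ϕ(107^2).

11342

φ(11449) = 11449 · (1 − 1/107)
       = 11449 · 106/107 = 11342.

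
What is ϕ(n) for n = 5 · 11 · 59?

φ(5) = 5 − 1 = 4.
φ(11) = 11 − 1 = 10.
φ(59) = 59 − 1 = 58.
φ(3245) = 4 × 10 × 58 = 2320.

2320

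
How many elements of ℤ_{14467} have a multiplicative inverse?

14467 = 17 * 23 * 37.
φ(14467) = 14467 · (1 − 1/17) · (1 − 1/23) · (1 − 1/37)
       = 14467 · 12672/14467 = 12672.

12672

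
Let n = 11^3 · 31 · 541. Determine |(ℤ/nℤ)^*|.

φ(22322201) = 22322201 · (1 − 1/11) · (1 − 1/31) · (1 − 1/541)
       = 22322201 · 162000/184481 = 19602000.

19602000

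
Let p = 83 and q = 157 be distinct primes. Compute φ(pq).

φ(13031) = 13031 · (1 − 1/83) · (1 − 1/157)
       = 13031 · 12792/13031 = 12792.

12792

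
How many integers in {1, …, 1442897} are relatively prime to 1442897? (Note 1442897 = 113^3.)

1430128

φ(113^3) = 113^2·(113−1) = 12769·112 = 1430128.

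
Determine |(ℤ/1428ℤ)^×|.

First factor: 1428 = 2^2 * 3 * 7 * 17.
φ(1428) = 1428 · (1 − 1/2) · (1 − 1/3) · (1 − 1/7) · (1 − 1/17)
       = 1428 · 192/714 = 384.

384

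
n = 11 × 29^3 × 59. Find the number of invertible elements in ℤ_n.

13657840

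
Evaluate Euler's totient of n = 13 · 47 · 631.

φ(385541) = 385541 · (1 − 1/13) · (1 − 1/47) · (1 − 1/631)
       = 385541 · 347760/385541 = 347760.

347760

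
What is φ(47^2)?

φ(47^2) = 47^2 − 47^1 = 2209 − 47 = 2162.

2162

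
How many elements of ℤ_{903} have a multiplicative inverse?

Factor 903: 903 = 3 × 7 × 43.
φ(903) = 903 · (1 − 1/3) · (1 − 1/7) · (1 − 1/43)
       = 903 · 504/903 = 504.

504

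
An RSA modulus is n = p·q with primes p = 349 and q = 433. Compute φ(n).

150336

φ(pq) = (p−1)(q−1) = 348 · 432 = 150336.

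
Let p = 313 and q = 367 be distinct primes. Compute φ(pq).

114192

For distinct primes, φ(pq) = (p−1)(q−1) = 312 × 366 = 114192.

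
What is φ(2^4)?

φ(2^4) = 2^3·(2−1) = 8·1 = 8.

8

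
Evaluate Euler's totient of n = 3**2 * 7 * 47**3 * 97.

351177984

φ(634462353) = 634462353 · (1 − 1/3) · (1 − 1/7) · (1 − 1/47) · (1 − 1/97)
       = 634462353 · 52992/95739 = 351177984.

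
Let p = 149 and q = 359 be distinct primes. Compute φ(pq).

52984

φ(149) = 149 − 1 = 148.
φ(359) = 359 − 1 = 358.
φ(53491) = 148 × 358 = 52984.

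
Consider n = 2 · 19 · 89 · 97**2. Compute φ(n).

φ(31821238) = 31821238 · (1 − 1/2) · (1 − 1/19) · (1 − 1/89) · (1 − 1/97)
       = 31821238 · 152064/328054 = 14750208.

14750208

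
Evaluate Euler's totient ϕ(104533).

80640

Prime factorization: 104533 = 11 · 13 · 17 · 43.
φ(104533) = 104533 · (1 − 1/11) · (1 − 1/13) · (1 − 1/17) · (1 − 1/43)
       = 104533 · 80640/104533 = 80640.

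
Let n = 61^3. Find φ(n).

φ(61^3) = 61^3 − 61^2 = 226981 − 3721 = 223260.

223260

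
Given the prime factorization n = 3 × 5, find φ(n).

φ(3) = 3 − 1 = 2.
φ(5) = 5 − 1 = 4.
Multiply: 2 · 4 = 8.

8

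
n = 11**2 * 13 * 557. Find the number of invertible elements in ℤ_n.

733920

φ(876161) = 876161 · (1 − 1/11) · (1 − 1/13) · (1 − 1/557)
       = 876161 · 66720/79651 = 733920.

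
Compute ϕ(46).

Factor 46: 46 = 2 × 23.
φ(2) = 2 − 1 = 1.
φ(23) = 23 − 1 = 22.
φ(46) = 1 × 22 = 22.

22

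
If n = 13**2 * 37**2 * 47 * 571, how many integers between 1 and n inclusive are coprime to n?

5448306240

φ(13^2) = 13^1·(13−1) = 13·12 = 156.
φ(37^2) = 37^2 − 37^1 = 1369 − 37 = 1332.
φ(47) = 47 − 1 = 46.
φ(571) = 571 − 1 = 570.
Since φ is multiplicative, φ(6209035157) = 156 · 1332 · 46 · 570 = 5448306240.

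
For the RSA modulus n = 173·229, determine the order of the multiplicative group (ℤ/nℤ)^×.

39216

φ(n) = (p − 1)(q − 1) = (173−1)(229−1) = 172·228 = 39216.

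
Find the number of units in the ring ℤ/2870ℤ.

960

First factor: 2870 = 2 × 5 × 7 × 41.
φ(2870) = 2870 · (1 − 1/2) · (1 − 1/5) · (1 − 1/7) · (1 − 1/41)
       = 2870 · 960/2870 = 960.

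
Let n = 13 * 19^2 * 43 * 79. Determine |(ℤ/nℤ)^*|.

13444704

φ(15942121) = 15942121 · (1 − 1/13) · (1 − 1/19) · (1 − 1/43) · (1 − 1/79)
       = 15942121 · 707616/839059 = 13444704.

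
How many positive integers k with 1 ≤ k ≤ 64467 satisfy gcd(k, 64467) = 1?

36288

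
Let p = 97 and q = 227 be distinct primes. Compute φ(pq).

φ(pq) = (p−1)(q−1) = 96 · 226 = 21696.

21696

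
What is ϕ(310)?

120

310 = 2 · 5 · 31.
φ(310) = 310 · (1 − 1/2) · (1 − 1/5) · (1 − 1/31)
       = 310 · 120/310 = 120.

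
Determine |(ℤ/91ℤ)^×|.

72

Prime factorization: 91 = 7 · 13.
φ(91) = 91 · (1 − 1/7) · (1 − 1/13)
       = 91 · 72/91 = 72.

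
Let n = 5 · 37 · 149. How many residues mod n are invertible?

21312

φ(27565) = 27565 · (1 − 1/5) · (1 − 1/37) · (1 − 1/149)
       = 27565 · 21312/27565 = 21312.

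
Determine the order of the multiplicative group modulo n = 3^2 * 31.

180

φ(279) = 279 · (1 − 1/3) · (1 − 1/31)
       = 279 · 60/93 = 180.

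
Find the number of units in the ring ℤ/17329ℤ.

15120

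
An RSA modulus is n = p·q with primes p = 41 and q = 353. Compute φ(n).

14080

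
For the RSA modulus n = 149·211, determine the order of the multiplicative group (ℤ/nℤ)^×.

φ(149) = 149 − 1 = 148.
φ(211) = 211 − 1 = 210.
Since φ is multiplicative, φ(31439) = 148 · 210 = 31080.

31080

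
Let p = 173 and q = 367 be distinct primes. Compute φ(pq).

62952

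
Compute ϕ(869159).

752640

Prime factorization: 869159 = 17 × 29 × 41 × 43.
φ(17) = 17 − 1 = 16.
φ(29) = 29 − 1 = 28.
φ(41) = 41 − 1 = 40.
φ(43) = 43 − 1 = 42.
φ(869159) = 16 × 28 × 40 × 42 = 752640.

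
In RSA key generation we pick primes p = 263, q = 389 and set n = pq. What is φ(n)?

101656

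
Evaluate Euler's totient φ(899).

899 = 29 · 31.
φ(899) = 899 · (1 − 1/29) · (1 − 1/31)
       = 899 · 840/899 = 840.

840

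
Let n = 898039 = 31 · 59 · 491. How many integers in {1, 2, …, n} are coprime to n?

852600

φ(31) = 31 − 1 = 30.
φ(59) = 59 − 1 = 58.
φ(491) = 491 − 1 = 490.
Since φ is multiplicative, φ(898039) = 30 · 58 · 490 = 852600.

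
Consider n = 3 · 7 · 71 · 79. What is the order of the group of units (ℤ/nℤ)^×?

φ(117789) = 117789 · (1 − 1/3) · (1 − 1/7) · (1 − 1/71) · (1 − 1/79)
       = 117789 · 65520/117789 = 65520.

65520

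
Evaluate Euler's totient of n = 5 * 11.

40

φ(55) = 55 · (1 − 1/5) · (1 − 1/11)
       = 55 · 40/55 = 40.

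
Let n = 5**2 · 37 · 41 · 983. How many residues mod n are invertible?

φ(37280275) = 37280275 · (1 − 1/5) · (1 − 1/37) · (1 − 1/41) · (1 − 1/983)
       = 37280275 · 5656320/7456055 = 28281600.

28281600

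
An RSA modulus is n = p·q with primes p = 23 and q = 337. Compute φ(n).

φ(23) = 23 − 1 = 22.
φ(337) = 337 − 1 = 336.
Since φ is multiplicative, φ(7751) = 22 · 336 = 7392.

7392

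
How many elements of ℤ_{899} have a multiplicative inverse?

840

Prime factorization: 899 = 29 * 31.
φ(899) = 899 · (1 − 1/29) · (1 − 1/31)
       = 899 · 840/899 = 840.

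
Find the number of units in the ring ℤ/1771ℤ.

1320

1771 = 7 * 11 * 23.
φ(1771) = 1771 · (1 − 1/7) · (1 − 1/11) · (1 − 1/23)
       = 1771 · 1320/1771 = 1320.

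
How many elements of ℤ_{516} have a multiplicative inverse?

First factor: 516 = 2**2 * 3 * 43.
φ(2^2) = 2^1·(2−1) = 2·1 = 2.
φ(3) = 3 − 1 = 2.
φ(43) = 43 − 1 = 42.
φ(516) = 2 × 2 × 42 = 168.

168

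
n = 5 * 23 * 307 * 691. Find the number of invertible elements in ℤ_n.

18580320

φ(24395755) = 24395755 · (1 − 1/5) · (1 − 1/23) · (1 − 1/307) · (1 − 1/691)
       = 24395755 · 18580320/24395755 = 18580320.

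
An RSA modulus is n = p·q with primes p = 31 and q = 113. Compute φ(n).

3360

φ(3503) = 3503 · (1 − 1/31) · (1 − 1/113)
       = 3503 · 3360/3503 = 3360.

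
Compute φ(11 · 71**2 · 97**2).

462806400

φ(11) = 11 − 1 = 10.
φ(71^2) = 71^1·(71−1) = 71·70 = 4970.
φ(97^2) = 97^1·(97−1) = 97·96 = 9312.
Multiply: 10 · 4970 · 9312 = 462806400.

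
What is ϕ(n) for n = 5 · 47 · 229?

41952

φ(5) = 5 − 1 = 4.
φ(47) = 47 − 1 = 46.
φ(229) = 229 − 1 = 228.
φ(53815) = 4 × 46 × 228 = 41952.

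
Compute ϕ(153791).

153791 = 11^2 × 31 × 41.
φ(11^2) = 11^2 − 11^1 = 121 − 11 = 110.
φ(31) = 31 − 1 = 30.
φ(41) = 41 − 1 = 40.
Multiply: 110 · 30 · 40 = 132000.

132000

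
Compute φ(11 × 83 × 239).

φ(11) = 11 − 1 = 10.
φ(83) = 83 − 1 = 82.
φ(239) = 239 − 1 = 238.
Multiply: 10 · 82 · 238 = 195160.

195160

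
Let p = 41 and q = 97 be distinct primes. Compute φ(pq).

3840

φ(3977) = 3977 · (1 − 1/41) · (1 − 1/97)
       = 3977 · 3840/3977 = 3840.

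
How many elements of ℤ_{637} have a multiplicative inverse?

504

Factor 637: 637 = 7**2 · 13.
φ(637) = 637 · (1 − 1/7) · (1 − 1/13)
       = 637 · 72/91 = 504.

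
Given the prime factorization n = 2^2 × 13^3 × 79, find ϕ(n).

316368

φ(694252) = 694252 · (1 − 1/2) · (1 − 1/13) · (1 − 1/79)
       = 694252 · 936/2054 = 316368.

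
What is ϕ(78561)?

42336

First factor: 78561 = 3^2 * 7 * 29 * 43.
φ(3^2) = 3^2 − 3^1 = 9 − 3 = 6.
φ(7) = 7 − 1 = 6.
φ(29) = 29 − 1 = 28.
φ(43) = 43 − 1 = 42.
Multiply: 6 · 6 · 28 · 42 = 42336.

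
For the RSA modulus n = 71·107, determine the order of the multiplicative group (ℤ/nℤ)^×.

7420

φ(n) = (p − 1)(q − 1) = (71−1)(107−1) = 70·106 = 7420.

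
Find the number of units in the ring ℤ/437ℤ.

396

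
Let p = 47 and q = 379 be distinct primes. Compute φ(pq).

φ(17813) = 17813 · (1 − 1/47) · (1 − 1/379)
       = 17813 · 17388/17813 = 17388.

17388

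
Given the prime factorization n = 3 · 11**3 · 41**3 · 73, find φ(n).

φ(3) = 3 − 1 = 2.
φ(11^3) = 11^2·(11−1) = 121·10 = 1210.
φ(41^3) = 41^3 − 41^2 = 68921 − 1681 = 67240.
φ(73) = 73 − 1 = 72.
Since φ is multiplicative, φ(20089713369) = 2 · 1210 · 67240 · 72 = 11715897600.

11715897600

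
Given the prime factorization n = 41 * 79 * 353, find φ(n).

1098240

φ(1143367) = 1143367 · (1 − 1/41) · (1 − 1/79) · (1 − 1/353)
       = 1143367 · 1098240/1143367 = 1098240.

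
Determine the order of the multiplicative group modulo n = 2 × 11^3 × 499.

602580

φ(1328338) = 1328338 · (1 − 1/2) · (1 − 1/11) · (1 − 1/499)
       = 1328338 · 4980/10978 = 602580.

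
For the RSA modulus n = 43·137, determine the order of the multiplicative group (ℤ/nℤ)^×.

φ(pq) = (p−1)(q−1) = 42 · 136 = 5712.

5712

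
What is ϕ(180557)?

145152

Prime factorization: 180557 = 13 · 17 · 19 · 43.
φ(180557) = 180557 · (1 − 1/13) · (1 − 1/17) · (1 − 1/19) · (1 − 1/43)
       = 180557 · 145152/180557 = 145152.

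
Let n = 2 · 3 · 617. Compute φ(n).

1232

φ(3702) = 3702 · (1 − 1/2) · (1 − 1/3) · (1 − 1/617)
       = 3702 · 1232/3702 = 1232.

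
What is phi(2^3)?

4

φ(2^3) = 2^2·(2−1) = 4·1 = 4.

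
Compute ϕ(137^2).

18632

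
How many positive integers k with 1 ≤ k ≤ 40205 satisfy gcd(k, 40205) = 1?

26880

Prime factorization: 40205 = 5 × 11 × 17 × 43.
φ(40205) = 40205 · (1 − 1/5) · (1 − 1/11) · (1 − 1/17) · (1 − 1/43)
       = 40205 · 26880/40205 = 26880.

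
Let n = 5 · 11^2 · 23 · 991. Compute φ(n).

φ(13789765) = 13789765 · (1 − 1/5) · (1 − 1/11) · (1 − 1/23) · (1 − 1/991)
       = 13789765 · 871200/1253615 = 9583200.

9583200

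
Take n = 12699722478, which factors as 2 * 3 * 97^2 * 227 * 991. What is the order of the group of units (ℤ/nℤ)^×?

φ(12699722478) = 12699722478 · (1 − 1/2) · (1 − 1/3) · (1 − 1/97) · (1 − 1/227) · (1 − 1/991)
       = 12699722478 · 42958080/130924974 = 4166933760.

4166933760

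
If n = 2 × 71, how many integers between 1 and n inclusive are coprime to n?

70

φ(2) = 2 − 1 = 1.
φ(71) = 71 − 1 = 70.
φ(142) = 1 × 70 = 70.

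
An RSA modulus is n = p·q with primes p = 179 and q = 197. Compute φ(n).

34888

φ(35263) = 35263 · (1 − 1/179) · (1 − 1/197)
       = 35263 · 34888/35263 = 34888.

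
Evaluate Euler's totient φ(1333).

1260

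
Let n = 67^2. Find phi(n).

4422

φ(4489) = 4489 · (1 − 1/67)
       = 4489 · 66/67 = 4422.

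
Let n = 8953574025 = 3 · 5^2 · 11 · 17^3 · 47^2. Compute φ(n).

3998835200

φ(8953574025) = 8953574025 · (1 − 1/3) · (1 − 1/5) · (1 − 1/11) · (1 − 1/17) · (1 − 1/47)
       = 8953574025 · 58880/131835 = 3998835200.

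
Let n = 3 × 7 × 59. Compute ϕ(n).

696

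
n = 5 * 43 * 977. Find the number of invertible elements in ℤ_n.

φ(210055) = 210055 · (1 − 1/5) · (1 − 1/43) · (1 − 1/977)
       = 210055 · 163968/210055 = 163968.

163968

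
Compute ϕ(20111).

14976

Factor 20111: 20111 = 7 · 13**2 · 17.
φ(20111) = 20111 · (1 − 1/7) · (1 − 1/13) · (1 − 1/17)
       = 20111 · 1152/1547 = 14976.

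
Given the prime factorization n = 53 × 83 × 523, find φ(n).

2225808

φ(2300677) = 2300677 · (1 − 1/53) · (1 − 1/83) · (1 − 1/523)
       = 2300677 · 2225808/2300677 = 2225808.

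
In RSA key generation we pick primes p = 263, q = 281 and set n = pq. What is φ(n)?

φ(263) = 263 − 1 = 262.
φ(281) = 281 − 1 = 280.
Multiply: 262 · 280 = 73360.

73360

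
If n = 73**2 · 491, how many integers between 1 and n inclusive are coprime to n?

φ(73^2) = 73^1·(73−1) = 73·72 = 5256.
φ(491) = 491 − 1 = 490.
Since φ is multiplicative, φ(2616539) = 5256 · 490 = 2575440.

2575440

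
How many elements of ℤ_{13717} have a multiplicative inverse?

11760

Factor 13717: 13717 = 11 · 29 · 43.
φ(11) = 11 − 1 = 10.
φ(29) = 29 − 1 = 28.
φ(43) = 43 − 1 = 42.
φ(13717) = 10 × 28 × 42 = 11760.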